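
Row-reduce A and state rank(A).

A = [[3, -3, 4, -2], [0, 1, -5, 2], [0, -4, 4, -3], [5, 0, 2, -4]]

Row reduction:
R4 <- R4 - (5/3)*R1:  [     0      5  -14/3   -2/3 ]
R3 <- R3 - (-4)*R2:  [   0    0  -16    5 ]
R4 <- R4 - (5)*R2:  [     0      0   61/3  -32/3 ]
R4 <- R4 - (-61/48)*R3:  [      0       0       0  -69/16 ]
Row echelon form:
[ 3  -3    4      -2 ]
[ 0   1   -5       2 ]
[ 0   0  -16       5 ]
[ 0   0    0  -69/16 ]
Nonzero rows / pivot columns: 4

rank(A) = 4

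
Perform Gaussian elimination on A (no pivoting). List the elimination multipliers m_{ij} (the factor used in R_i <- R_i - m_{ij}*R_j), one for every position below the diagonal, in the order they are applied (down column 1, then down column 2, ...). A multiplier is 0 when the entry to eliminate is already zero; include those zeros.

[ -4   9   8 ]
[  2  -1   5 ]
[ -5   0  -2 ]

Forward elimination:
R2 <- R2 - (-1/2)*R1:  [   0  7/2    9 ]
R3 <- R3 - (5/4)*R1:  [     0  -45/4    -12 ]
R3 <- R3 - (-45/14)*R2:  [      0       0  237/14 ]
Multipliers (in order of application): m_{21} = -1/2, m_{31} = 5/4, m_{32} = -45/14

multipliers: -1/2, 5/4, -45/14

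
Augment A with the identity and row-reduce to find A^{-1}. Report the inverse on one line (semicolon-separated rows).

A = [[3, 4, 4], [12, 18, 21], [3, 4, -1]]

Gauss-Jordan on [A | I]:
R1 <- (1/3)*R1:  [   1  4/3  4/3  |  1/3    0    0 ]
R2 <- R2 - (12)*R1:  [  0   2   5  |  -4   1   0 ]
R3 <- R3 - (3)*R1:  [  0   0  -5  |  -1   0   1 ]
R2 <- (1/2)*R2:  [   0    1  5/2  |   -2  1/2    0 ]
R1 <- R1 - (4/3)*R2:  [    1     0    -2  |     3  -2/3     0 ]
R3 <- (1/-5)*R3:  [    0     0     1  |   1/5     0  -1/5 ]
R1 <- R1 - (-2)*R3:  [    1     0     0  |  17/5  -2/3  -2/5 ]
R2 <- R2 - (5/2)*R3:  [    0     1     0  |  -5/2   1/2   1/2 ]
Right block of [I | A^{-1}] is the inverse:
[ 17/5  -2/3  -2/5 ]
[ -5/2   1/2   1/2 ]
[  1/5     0  -1/5 ]

inverse = [17/5 -2/3 -2/5; -5/2 1/2 1/2; 1/5 0 -1/5]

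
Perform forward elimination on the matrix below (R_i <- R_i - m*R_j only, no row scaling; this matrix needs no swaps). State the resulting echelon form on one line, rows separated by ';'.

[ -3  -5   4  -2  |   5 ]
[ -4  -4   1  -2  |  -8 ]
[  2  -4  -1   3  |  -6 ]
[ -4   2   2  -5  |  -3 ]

Forward elimination:
R2 <- R2 - (4/3)*R1:  [     0    8/3  -13/3    2/3  -44/3 ]
R3 <- R3 - (-2/3)*R1:  [     0  -22/3    5/3    5/3   -8/3 ]
R4 <- R4 - (4/3)*R1:  [     0   26/3  -10/3   -7/3  -29/3 ]
R3 <- R3 - (-11/4)*R2:  [     0      0  -41/4    7/2    -43 ]
R4 <- R4 - (13/4)*R2:  [    0     0  43/4  -9/2    38 ]
R4 <- R4 - (-43/41)*R3:  [       0        0        0   -34/41  -291/41 ]
Row echelon form:
[ -3   -5      4      -2  |        5 ]
[  0  8/3  -13/3     2/3  |    -44/3 ]
[  0    0  -41/4     7/2  |      -43 ]
[  0    0      0  -34/41  |  -291/41 ]

REF = [-3 -5 4 -2 5; 0 8/3 -13/3 2/3 -44/3; 0 0 -41/4 7/2 -43; 0 0 0 -34/41 -291/41]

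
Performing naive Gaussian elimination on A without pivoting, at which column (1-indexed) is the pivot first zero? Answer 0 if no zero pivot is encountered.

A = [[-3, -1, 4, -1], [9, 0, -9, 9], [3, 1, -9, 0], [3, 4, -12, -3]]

first zero-pivot column = 0

Naive forward elimination:
R2 <- R2 - (-3)*R1:  [  0  -3   3   6 ]
R3 <- R3 - (-1)*R1:  [  0   0  -5  -1 ]
R4 <- R4 - (-1)*R1:  [  0   3  -8  -4 ]
R4 <- R4 - (-1)*R2:  [  0   0  -5   2 ]
R4 <- R4 - (1)*R3:  [ 0  0  0  3 ]
All pivots nonzero; naive elimination completes without hitting a zero pivot.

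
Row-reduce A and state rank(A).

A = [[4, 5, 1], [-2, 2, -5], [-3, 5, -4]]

rank(A) = 3

Row reduction:
R2 <- R2 - (-1/2)*R1:  [    0   9/2  -9/2 ]
R3 <- R3 - (-3/4)*R1:  [     0   35/4  -13/4 ]
R3 <- R3 - (35/18)*R2:  [    0     0  11/2 ]
Row echelon form:
[ 4    5     1 ]
[ 0  9/2  -9/2 ]
[ 0    0  11/2 ]
Nonzero rows / pivot columns: 3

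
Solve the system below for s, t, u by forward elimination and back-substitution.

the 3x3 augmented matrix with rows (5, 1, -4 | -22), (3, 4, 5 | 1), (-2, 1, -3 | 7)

(-4, 2, 1)

Forward elimination on [A|b]:
R2 <- R2 - (3/5)*R1:  [    0  17/5  37/5  71/5 ]
R3 <- R3 - (-2/5)*R1:  [     0    7/5  -23/5   -9/5 ]
R3 <- R3 - (7/17)*R2:  [       0        0  -130/17  -130/17 ]
Row echelon form:
[ 5     1       -4  |      -22 ]
[ 0  17/5     37/5  |     71/5 ]
[ 0     0  -130/17  |  -130/17 ]
Back-substitution:
u = (-130/17) / (-130/17) = 1
t = (71/5 - (37/5)*(1)) / (17/5) = 2
s = (-22 - (1)*(2) - (-4)*(1)) / 5 = -4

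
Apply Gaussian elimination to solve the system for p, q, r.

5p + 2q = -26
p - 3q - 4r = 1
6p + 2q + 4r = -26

(-4, -3, 1)

Forward elimination on [A|b]:
R2 <- R2 - (1/5)*R1:  [     0  -17/5     -4   31/5 ]
R3 <- R3 - (6/5)*R1:  [    0  -2/5     4  26/5 ]
R3 <- R3 - (2/17)*R2:  [     0      0  76/17  76/17 ]
Row echelon form:
[ 5      2      0  |    -26 ]
[ 0  -17/5     -4  |   31/5 ]
[ 0      0  76/17  |  76/17 ]
Back-substitution:
r = (76/17) / (76/17) = 1
q = (31/5 - (-4)*(1)) / (-17/5) = -3
p = (-26 - (2)*(-3)) / 5 = -4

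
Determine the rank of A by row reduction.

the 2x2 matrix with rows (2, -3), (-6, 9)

rank(A) = 1

Row reduction:
R2 <- R2 - (-3)*R1:  [ 0  0 ]
Row echelon form:
[ 2  -3 ]
[ 0   0 ]
Nonzero rows / pivot columns: 1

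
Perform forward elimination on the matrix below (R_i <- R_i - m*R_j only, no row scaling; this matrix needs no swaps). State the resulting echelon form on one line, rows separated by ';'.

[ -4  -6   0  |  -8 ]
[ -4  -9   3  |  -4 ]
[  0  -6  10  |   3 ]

Forward elimination:
R2 <- R2 - (1)*R1:  [  0  -3   3   4 ]
R3 <- R3 - (2)*R2:  [  0   0   4  -5 ]
Row echelon form:
[ -4  -6  0  |  -8 ]
[  0  -3  3  |   4 ]
[  0   0  4  |  -5 ]

REF = [-4 -6 0 -8; 0 -3 3 4; 0 0 4 -5]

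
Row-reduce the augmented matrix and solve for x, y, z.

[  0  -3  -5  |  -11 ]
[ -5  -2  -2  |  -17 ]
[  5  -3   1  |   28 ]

(3, -3, 4)

Forward elimination on [A|b]:
R1 <-> R2   (pivot in column 1 was zero)
[ -5  -2  -2  -17 ]
[  0  -3  -5  -11 ]
[  5  -3   1   28 ]
R3 <- R3 - (-1)*R1:  [  0  -5  -1  11 ]
R3 <- R3 - (5/3)*R2:  [    0     0  22/3  88/3 ]
Row echelon form:
[ -5  -2    -2  |   -17 ]
[  0  -3    -5  |   -11 ]
[  0   0  22/3  |  88/3 ]
Back-substitution:
z = (88/3) / (22/3) = 4
y = (-11 - (-5)*(4)) / -3 = -3
x = (-17 - (-2)*(-3) - (-2)*(4)) / -5 = 3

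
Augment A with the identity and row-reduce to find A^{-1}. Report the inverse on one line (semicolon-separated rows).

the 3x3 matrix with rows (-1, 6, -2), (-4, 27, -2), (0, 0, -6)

inverse = [-9 2 7/3; -4/3 1/3 1/3; 0 0 -1/6]

Gauss-Jordan on [A | I]:
R1 <- (1/-1)*R1:  [  1  -6   2  |  -1   0   0 ]
R2 <- R2 - (-4)*R1:  [  0   3   6  |  -4   1   0 ]
R2 <- (1/3)*R2:  [    0     1     2  |  -4/3   1/3     0 ]
R1 <- R1 - (-6)*R2:  [  1   0  14  |  -9   2   0 ]
R3 <- (1/-6)*R3:  [    0     0     1  |     0     0  -1/6 ]
R1 <- R1 - (14)*R3:  [   1    0    0  |   -9    2  7/3 ]
R2 <- R2 - (2)*R3:  [    0     1     0  |  -4/3   1/3   1/3 ]
Right block of [I | A^{-1}] is the inverse:
[   -9    2   7/3 ]
[ -4/3  1/3   1/3 ]
[    0    0  -1/6 ]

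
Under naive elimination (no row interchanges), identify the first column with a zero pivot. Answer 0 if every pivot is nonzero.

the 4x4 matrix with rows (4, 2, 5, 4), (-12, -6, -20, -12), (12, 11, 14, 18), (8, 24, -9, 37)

Naive forward elimination:
R2 <- R2 - (-3)*R1:  [  0   0  -5   0 ]
R3 <- R3 - (3)*R1:  [  0   5  -1   6 ]
R4 <- R4 - (2)*R1:  [   0   20  -19   29 ]
Matrix at this point:
[ 4   2    5   4 ]
[ 0   0   -5   0 ]
[ 0   5   -1   6 ]
[ 0  20  -19  29 ]
Pivot entry (2,2) is zero but row 3 has 5 in column 2 -> naive elimination stops; a row interchange (e.g. R2 <-> R3) would be required here.

first zero-pivot column = 2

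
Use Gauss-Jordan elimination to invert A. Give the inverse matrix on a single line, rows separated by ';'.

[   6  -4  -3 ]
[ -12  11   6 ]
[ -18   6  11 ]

inverse = [85/36 13/18 1/4; 2/3 1/3 0; 7/2 1 1/2]

Gauss-Jordan on [A | I]:
R1 <- (1/6)*R1:  [    1  -2/3  -1/2  |   1/6     0     0 ]
R2 <- R2 - (-12)*R1:  [ 0  3  0  |  2  1  0 ]
R3 <- R3 - (-18)*R1:  [  0  -6   2  |   3   0   1 ]
R2 <- (1/3)*R2:  [   0    1    0  |  2/3  1/3    0 ]
R1 <- R1 - (-2/3)*R2:  [     1      0   -1/2  |  11/18    2/9      0 ]
R3 <- R3 - (-6)*R2:  [ 0  0  2  |  7  2  1 ]
R3 <- (1/2)*R3:  [   0    0    1  |  7/2    1  1/2 ]
R1 <- R1 - (-1/2)*R3:  [     1      0      0  |  85/36  13/18    1/4 ]
Right block of [I | A^{-1}] is the inverse:
[ 85/36  13/18  1/4 ]
[   2/3    1/3    0 ]
[   7/2      1  1/2 ]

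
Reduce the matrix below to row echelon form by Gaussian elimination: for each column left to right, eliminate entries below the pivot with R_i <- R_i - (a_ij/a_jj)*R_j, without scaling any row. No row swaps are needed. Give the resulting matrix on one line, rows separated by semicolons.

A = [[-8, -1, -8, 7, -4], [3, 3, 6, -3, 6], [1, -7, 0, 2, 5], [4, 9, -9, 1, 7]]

REF = [-8 -1 -8 7 -4; 0 21/8 3 -3/8 9/2; 0 0 50/7 13/7 117/7; 0 0 0 581/50 2179/50]

Forward elimination:
R2 <- R2 - (-3/8)*R1:  [    0  21/8     3  -3/8   9/2 ]
R3 <- R3 - (-1/8)*R1:  [     0  -57/8     -1   23/8    9/2 ]
R4 <- R4 - (-1/2)*R1:  [    0  17/2   -13   9/2     5 ]
R3 <- R3 - (-19/7)*R2:  [     0      0   50/7   13/7  117/7 ]
R4 <- R4 - (68/21)*R2:  [      0       0  -159/7    40/7   -67/7 ]
R4 <- R4 - (-159/50)*R3:  [       0        0        0   581/50  2179/50 ]
Row echelon form:
[ -8    -1    -8       7       -4 ]
[  0  21/8     3    -3/8      9/2 ]
[  0     0  50/7    13/7    117/7 ]
[  0     0     0  581/50  2179/50 ]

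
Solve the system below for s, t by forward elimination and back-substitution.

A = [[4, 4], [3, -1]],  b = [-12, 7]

Forward elimination on [A|b]:
R2 <- R2 - (3/4)*R1:  [  0  -4  16 ]
Row echelon form:
[ 4   4  |  -12 ]
[ 0  -4  |   16 ]
Back-substitution:
t = (16) / -4 = -4
s = (-12 - (4)*(-4)) / 4 = 1

(1, -4)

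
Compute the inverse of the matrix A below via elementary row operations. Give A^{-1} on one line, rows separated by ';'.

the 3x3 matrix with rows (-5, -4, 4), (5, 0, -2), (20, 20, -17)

Gauss-Jordan on [A | I]:
R1 <- (1/-5)*R1:  [    1   4/5  -4/5  |  -1/5     0     0 ]
R2 <- R2 - (5)*R1:  [  0  -4   2  |   1   1   0 ]
R3 <- R3 - (20)*R1:  [  0   4  -1  |   4   0   1 ]
R2 <- (1/-4)*R2:  [    0     1  -1/2  |  -1/4  -1/4     0 ]
R1 <- R1 - (4/5)*R2:  [    1     0  -2/5  |     0   1/5     0 ]
R3 <- R3 - (4)*R2:  [ 0  0  1  |  5  1  1 ]
R1 <- R1 - (-2/5)*R3:  [   1    0    0  |    2  3/5  2/5 ]
R2 <- R2 - (-1/2)*R3:  [   0    1    0  |  9/4  1/4  1/2 ]
Right block of [I | A^{-1}] is the inverse:
[   2  3/5  2/5 ]
[ 9/4  1/4  1/2 ]
[   5    1    1 ]

inverse = [2 3/5 2/5; 9/4 1/4 1/2; 5 1 1]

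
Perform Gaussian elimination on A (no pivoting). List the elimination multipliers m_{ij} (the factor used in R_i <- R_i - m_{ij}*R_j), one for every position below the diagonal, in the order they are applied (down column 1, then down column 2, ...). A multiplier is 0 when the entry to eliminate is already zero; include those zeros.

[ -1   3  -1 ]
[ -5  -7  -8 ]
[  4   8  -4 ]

Forward elimination:
R2 <- R2 - (5)*R1:  [   0  -22   -3 ]
R3 <- R3 - (-4)*R1:  [  0  20  -8 ]
R3 <- R3 - (-10/11)*R2:  [       0        0  -118/11 ]
Multipliers (in order of application): m_{21} = 5, m_{31} = -4, m_{32} = -10/11

multipliers: 5, -4, -10/11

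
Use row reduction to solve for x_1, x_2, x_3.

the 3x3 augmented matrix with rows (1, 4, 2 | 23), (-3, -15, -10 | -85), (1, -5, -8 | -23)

Forward elimination on [A|b]:
R2 <- R2 - (-3)*R1:  [   0   -3   -4  -16 ]
R3 <- R3 - (1)*R1:  [   0   -9  -10  -46 ]
R3 <- R3 - (3)*R2:  [ 0  0  2  2 ]
Row echelon form:
[ 1   4   2  |   23 ]
[ 0  -3  -4  |  -16 ]
[ 0   0   2  |    2 ]
Back-substitution:
x_3 = (2) / 2 = 1
x_2 = (-16 - (-4)*(1)) / -3 = 4
x_1 = (23 - (4)*(4) - (2)*(1)) / 1 = 5

(5, 4, 1)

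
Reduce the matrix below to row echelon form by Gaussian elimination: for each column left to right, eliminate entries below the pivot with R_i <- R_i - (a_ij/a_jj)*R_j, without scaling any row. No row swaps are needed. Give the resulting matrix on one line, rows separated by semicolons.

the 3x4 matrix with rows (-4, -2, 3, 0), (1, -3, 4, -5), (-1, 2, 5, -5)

Forward elimination:
R2 <- R2 - (-1/4)*R1:  [    0  -7/2  19/4    -5 ]
R3 <- R3 - (1/4)*R1:  [    0   5/2  17/4    -5 ]
R3 <- R3 - (-5/7)*R2:  [      0       0  107/14   -60/7 ]
Row echelon form:
[ -4    -2       3      0 ]
[  0  -7/2    19/4     -5 ]
[  0     0  107/14  -60/7 ]

REF = [-4 -2 3 0; 0 -7/2 19/4 -5; 0 0 107/14 -60/7]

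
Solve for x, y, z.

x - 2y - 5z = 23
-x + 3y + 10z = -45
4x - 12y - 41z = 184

(-1, -2, -4)

Forward elimination on [A|b]:
R2 <- R2 - (-1)*R1:  [   0    1    5  -22 ]
R3 <- R3 - (4)*R1:  [   0   -4  -21   92 ]
R3 <- R3 - (-4)*R2:  [  0   0  -1   4 ]
Row echelon form:
[ 1  -2  -5  |   23 ]
[ 0   1   5  |  -22 ]
[ 0   0  -1  |    4 ]
Back-substitution:
z = (4) / -1 = -4
y = (-22 - (5)*(-4)) / 1 = -2
x = (23 - (-2)*(-2) - (-5)*(-4)) / 1 = -1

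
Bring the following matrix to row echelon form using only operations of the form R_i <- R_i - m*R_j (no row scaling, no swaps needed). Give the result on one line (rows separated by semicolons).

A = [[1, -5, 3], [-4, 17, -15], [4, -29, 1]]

REF = [1 -5 3; 0 -3 -3; 0 0 -2]

Forward elimination:
R2 <- R2 - (-4)*R1:  [  0  -3  -3 ]
R3 <- R3 - (4)*R1:  [   0   -9  -11 ]
R3 <- R3 - (3)*R2:  [  0   0  -2 ]
Row echelon form:
[ 1  -5   3 ]
[ 0  -3  -3 ]
[ 0   0  -2 ]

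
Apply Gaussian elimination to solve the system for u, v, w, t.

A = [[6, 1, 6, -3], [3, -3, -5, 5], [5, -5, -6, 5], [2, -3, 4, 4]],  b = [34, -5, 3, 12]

Forward elimination on [A|b]:
R2 <- R2 - (1/2)*R1:  [    0  -7/2    -8  13/2   -22 ]
R3 <- R3 - (5/6)*R1:  [     0  -35/6    -11   15/2  -76/3 ]
R4 <- R4 - (1/3)*R1:  [     0  -10/3      2      5    2/3 ]
R3 <- R3 - (5/3)*R2:  [     0      0    7/3  -10/3   34/3 ]
R4 <- R4 - (20/21)*R2:  [      0       0  202/21  -25/21  454/21 ]
R4 <- R4 - (202/49)*R3:  [        0         0         0    615/49  -1230/49 ]
Row echelon form:
[ 6     1    6      -3  |        34 ]
[ 0  -7/2   -8    13/2  |       -22 ]
[ 0     0  7/3   -10/3  |      34/3 ]
[ 0     0    0  615/49  |  -1230/49 ]
Back-substitution:
t = (-1230/49) / (615/49) = -2
w = (34/3 - (-10/3)*(-2)) / (7/3) = 2
v = (-22 - (-8)*(2) - (13/2)*(-2)) / (-7/2) = -2
u = (34 - (1)*(-2) - (6)*(2) - (-3)*(-2)) / 6 = 3

(3, -2, 2, -2)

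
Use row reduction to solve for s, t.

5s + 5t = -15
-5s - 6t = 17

Forward elimination on [A|b]:
R2 <- R2 - (-1)*R1:  [  0  -1   2 ]
Row echelon form:
[ 5   5  |  -15 ]
[ 0  -1  |    2 ]
Back-substitution:
t = (2) / -1 = -2
s = (-15 - (5)*(-2)) / 5 = -1

(-1, -2)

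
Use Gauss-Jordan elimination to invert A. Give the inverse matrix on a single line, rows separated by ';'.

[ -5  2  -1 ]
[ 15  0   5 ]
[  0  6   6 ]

inverse = [1/4 3/20 -1/12; 3/4 1/4 -1/12; -3/4 -1/4 1/4]

Gauss-Jordan on [A | I]:
R1 <- (1/-5)*R1:  [    1  -2/5   1/5  |  -1/5     0     0 ]
R2 <- R2 - (15)*R1:  [ 0  6  2  |  3  1  0 ]
R2 <- (1/6)*R2:  [   0    1  1/3  |  1/2  1/6    0 ]
R1 <- R1 - (-2/5)*R2:  [    1     0   1/3  |     0  1/15     0 ]
R3 <- R3 - (6)*R2:  [  0   0   4  |  -3  -1   1 ]
R3 <- (1/4)*R3:  [    0     0     1  |  -3/4  -1/4   1/4 ]
R1 <- R1 - (1/3)*R3:  [     1      0      0  |    1/4   3/20  -1/12 ]
R2 <- R2 - (1/3)*R3:  [     0      1      0  |    3/4    1/4  -1/12 ]
Right block of [I | A^{-1}] is the inverse:
[  1/4  3/20  -1/12 ]
[  3/4   1/4  -1/12 ]
[ -3/4  -1/4    1/4 ]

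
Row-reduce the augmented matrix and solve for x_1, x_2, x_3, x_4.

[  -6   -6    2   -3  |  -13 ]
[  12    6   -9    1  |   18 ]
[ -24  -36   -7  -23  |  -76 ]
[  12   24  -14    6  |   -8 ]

Forward elimination on [A|b]:
R2 <- R2 - (-2)*R1:  [  0  -6  -5  -5  -8 ]
R3 <- R3 - (4)*R1:  [   0  -12  -15  -11  -24 ]
R4 <- R4 - (-2)*R1:  [   0   12  -10    0  -34 ]
R3 <- R3 - (2)*R2:  [  0   0  -5  -1  -8 ]
R4 <- R4 - (-2)*R2:  [   0    0  -20  -10  -50 ]
R4 <- R4 - (4)*R3:  [   0    0    0   -6  -18 ]
Row echelon form:
[ -6  -6   2  -3  |  -13 ]
[  0  -6  -5  -5  |   -8 ]
[  0   0  -5  -1  |   -8 ]
[  0   0   0  -6  |  -18 ]
Back-substitution:
x_4 = (-18) / -6 = 3
x_3 = (-8 - (-1)*(3)) / -5 = 1
x_2 = (-8 - (-5)*(1) - (-5)*(3)) / -6 = -2
x_1 = (-13 - (-6)*(-2) - (2)*(1) - (-3)*(3)) / -6 = 3

(3, -2, 1, 3)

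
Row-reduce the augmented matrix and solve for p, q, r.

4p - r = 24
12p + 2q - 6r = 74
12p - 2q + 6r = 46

Forward elimination on [A|b]:
R2 <- R2 - (3)*R1:  [  0   2  -3   2 ]
R3 <- R3 - (3)*R1:  [   0   -2    9  -26 ]
R3 <- R3 - (-1)*R2:  [   0    0    6  -24 ]
Row echelon form:
[ 4  0  -1  |   24 ]
[ 0  2  -3  |    2 ]
[ 0  0   6  |  -24 ]
Back-substitution:
r = (-24) / 6 = -4
q = (2 - (-3)*(-4)) / 2 = -5
p = (24 - (-1)*(-4)) / 4 = 5

(5, -5, -4)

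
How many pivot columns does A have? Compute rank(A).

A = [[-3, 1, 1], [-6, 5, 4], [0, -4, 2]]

Row reduction:
R2 <- R2 - (2)*R1:  [ 0  3  2 ]
R3 <- R3 - (-4/3)*R2:  [    0     0  14/3 ]
Row echelon form:
[ -3  1     1 ]
[  0  3     2 ]
[  0  0  14/3 ]
Nonzero rows / pivot columns: 3

rank(A) = 3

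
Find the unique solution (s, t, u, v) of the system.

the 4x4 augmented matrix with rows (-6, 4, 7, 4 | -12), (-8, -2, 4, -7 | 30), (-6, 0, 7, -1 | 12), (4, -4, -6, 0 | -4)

(1, -1, 2, -4)

Forward elimination on [A|b]:
R2 <- R2 - (4/3)*R1:  [     0  -22/3  -16/3  -37/3     46 ]
R3 <- R3 - (1)*R1:  [  0  -4   0  -5  24 ]
R4 <- R4 - (-2/3)*R1:  [    0  -4/3  -4/3   8/3   -12 ]
R3 <- R3 - (6/11)*R2:  [      0       0   32/11   19/11  -12/11 ]
R4 <- R4 - (2/11)*R2:  [       0        0    -4/11    54/11  -224/11 ]
R4 <- R4 - (-1/8)*R3:  [     0      0      0   41/8  -41/2 ]
Row echelon form:
[ -6      4      7      4  |     -12 ]
[  0  -22/3  -16/3  -37/3  |      46 ]
[  0      0  32/11  19/11  |  -12/11 ]
[  0      0      0   41/8  |   -41/2 ]
Back-substitution:
v = (-41/2) / (41/8) = -4
u = (-12/11 - (19/11)*(-4)) / (32/11) = 2
t = (46 - (-16/3)*(2) - (-37/3)*(-4)) / (-22/3) = -1
s = (-12 - (4)*(-1) - (7)*(2) - (4)*(-4)) / -6 = 1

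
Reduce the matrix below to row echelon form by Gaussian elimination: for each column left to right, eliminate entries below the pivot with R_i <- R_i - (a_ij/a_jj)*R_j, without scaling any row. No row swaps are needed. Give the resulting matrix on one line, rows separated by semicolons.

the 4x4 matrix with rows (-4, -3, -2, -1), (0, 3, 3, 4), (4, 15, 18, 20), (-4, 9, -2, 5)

REF = [-4 -3 -2 -1; 0 3 3 4; 0 0 4 3; 0 0 0 -1]

Forward elimination:
R3 <- R3 - (-1)*R1:  [  0  12  16  19 ]
R4 <- R4 - (1)*R1:  [  0  12   0   6 ]
R3 <- R3 - (4)*R2:  [ 0  0  4  3 ]
R4 <- R4 - (4)*R2:  [   0    0  -12  -10 ]
R4 <- R4 - (-3)*R3:  [  0   0   0  -1 ]
Row echelon form:
[ -4  -3  -2  -1 ]
[  0   3   3   4 ]
[  0   0   4   3 ]
[  0   0   0  -1 ]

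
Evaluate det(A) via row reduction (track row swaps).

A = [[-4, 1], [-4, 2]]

det(A) = -4

Forward elimination:
R2 <- R2 - (1)*R1:  [ 0  1 ]
Upper-triangular form:
[ -4  1 ]
[  0  1 ]
det(A) = (-1)^0 * (-4) * (1) = -4  (0 row swaps -> sign +1)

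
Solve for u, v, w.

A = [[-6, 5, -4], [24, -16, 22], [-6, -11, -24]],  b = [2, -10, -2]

(5, 4, -3)

Forward elimination on [A|b]:
R2 <- R2 - (-4)*R1:  [  0   4   6  -2 ]
R3 <- R3 - (1)*R1:  [   0  -16  -20   -4 ]
R3 <- R3 - (-4)*R2:  [   0    0    4  -12 ]
Row echelon form:
[ -6  5  -4  |    2 ]
[  0  4   6  |   -2 ]
[  0  0   4  |  -12 ]
Back-substitution:
w = (-12) / 4 = -3
v = (-2 - (6)*(-3)) / 4 = 4
u = (2 - (5)*(4) - (-4)*(-3)) / -6 = 5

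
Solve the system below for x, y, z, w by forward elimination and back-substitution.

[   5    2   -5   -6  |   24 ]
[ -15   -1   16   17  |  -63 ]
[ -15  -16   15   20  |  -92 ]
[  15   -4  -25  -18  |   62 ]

Forward elimination on [A|b]:
R2 <- R2 - (-3)*R1:  [  0   5   1  -1   9 ]
R3 <- R3 - (-3)*R1:  [   0  -10    0    2  -20 ]
R4 <- R4 - (3)*R1:  [   0  -10  -10    0  -10 ]
R3 <- R3 - (-2)*R2:  [  0   0   2   0  -2 ]
R4 <- R4 - (-2)*R2:  [  0   0  -8  -2   8 ]
R4 <- R4 - (-4)*R3:  [  0   0   0  -2   0 ]
Row echelon form:
[ 5  2  -5  -6  |  24 ]
[ 0  5   1  -1  |   9 ]
[ 0  0   2   0  |  -2 ]
[ 0  0   0  -2  |   0 ]
Back-substitution:
w = (0) / -2 = 0
z = (-2) / 2 = -1
y = (9 - (1)*(-1) - (-1)*(0)) / 5 = 2
x = (24 - (2)*(2) - (-5)*(-1) - (-6)*(0)) / 5 = 3

(3, 2, -1, 0)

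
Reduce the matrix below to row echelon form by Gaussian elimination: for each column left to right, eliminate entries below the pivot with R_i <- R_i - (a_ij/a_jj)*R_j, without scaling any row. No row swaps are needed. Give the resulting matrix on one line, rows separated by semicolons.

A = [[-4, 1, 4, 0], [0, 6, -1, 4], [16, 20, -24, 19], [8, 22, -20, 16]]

Forward elimination:
R3 <- R3 - (-4)*R1:  [  0  24  -8  19 ]
R4 <- R4 - (-2)*R1:  [   0   24  -12   16 ]
R3 <- R3 - (4)*R2:  [  0   0  -4   3 ]
R4 <- R4 - (4)*R2:  [  0   0  -8   0 ]
R4 <- R4 - (2)*R3:  [  0   0   0  -6 ]
Row echelon form:
[ -4  1   4   0 ]
[  0  6  -1   4 ]
[  0  0  -4   3 ]
[  0  0   0  -6 ]

REF = [-4 1 4 0; 0 6 -1 4; 0 0 -4 3; 0 0 0 -6]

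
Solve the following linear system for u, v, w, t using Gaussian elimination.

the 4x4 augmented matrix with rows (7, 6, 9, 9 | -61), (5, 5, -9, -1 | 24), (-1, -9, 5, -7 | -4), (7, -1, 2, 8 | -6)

(-1, -3, -5, 1)

Forward elimination on [A|b]:
R2 <- R2 - (5/7)*R1:  [      0     5/7  -108/7   -52/7   473/7 ]
R3 <- R3 - (-1/7)*R1:  [     0  -57/7   44/7  -40/7  -89/7 ]
R4 <- R4 - (1)*R1:  [  0  -7  -7  -1  55 ]
R3 <- R3 - (-57/5)*R2:  [      0       0  -848/5  -452/5  3788/5 ]
R4 <- R4 - (-49/5)*R2:  [      0       0  -791/5  -369/5  3586/5 ]
R4 <- R4 - (791/848)*R3:  [        0         0         0  2231/212  2231/212 ]
Row echelon form:
[ 7    6       9         9  |       -61 ]
[ 0  5/7  -108/7     -52/7  |     473/7 ]
[ 0    0  -848/5    -452/5  |    3788/5 ]
[ 0    0       0  2231/212  |  2231/212 ]
Back-substitution:
t = (2231/212) / (2231/212) = 1
w = (3788/5 - (-452/5)*(1)) / (-848/5) = -5
v = (473/7 - (-108/7)*(-5) - (-52/7)*(1)) / (5/7) = -3
u = (-61 - (6)*(-3) - (9)*(-5) - (9)*(1)) / 7 = -1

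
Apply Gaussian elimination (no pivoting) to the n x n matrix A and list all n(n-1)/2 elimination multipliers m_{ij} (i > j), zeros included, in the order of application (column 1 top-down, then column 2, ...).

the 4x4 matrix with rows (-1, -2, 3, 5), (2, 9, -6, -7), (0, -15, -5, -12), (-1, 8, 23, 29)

Forward elimination:
R2 <- R2 - (-2)*R1:  [ 0  5  0  3 ]
R3: entry in column 1 is already 0 -> m_{31} = 0 (no row operation needed)
R4 <- R4 - (1)*R1:  [  0  10  20  24 ]
R3 <- R3 - (-3)*R2:  [  0   0  -5  -3 ]
R4 <- R4 - (2)*R2:  [  0   0  20  18 ]
R4 <- R4 - (-4)*R3:  [ 0  0  0  6 ]
Multipliers (in order of application): m_{21} = -2, m_{31} = 0, m_{41} = 1, m_{32} = -3, m_{42} = 2, m_{43} = -4

multipliers: -2, 0, 1, -3, 2, -4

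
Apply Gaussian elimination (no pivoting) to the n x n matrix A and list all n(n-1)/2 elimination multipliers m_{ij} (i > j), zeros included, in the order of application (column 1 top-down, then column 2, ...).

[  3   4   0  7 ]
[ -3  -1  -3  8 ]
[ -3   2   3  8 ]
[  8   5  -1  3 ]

multipliers: -1, -1, 8/3, 2, -17/9, -20/27

Forward elimination:
R2 <- R2 - (-1)*R1:  [  0   3  -3  15 ]
R3 <- R3 - (-1)*R1:  [  0   6   3  15 ]
R4 <- R4 - (8/3)*R1:  [     0  -17/3     -1  -47/3 ]
R3 <- R3 - (2)*R2:  [   0    0    9  -15 ]
R4 <- R4 - (-17/9)*R2:  [     0      0  -20/3   38/3 ]
R4 <- R4 - (-20/27)*R3:  [    0     0     0  14/9 ]
Multipliers (in order of application): m_{21} = -1, m_{31} = -1, m_{41} = 8/3, m_{32} = 2, m_{42} = -17/9, m_{43} = -20/27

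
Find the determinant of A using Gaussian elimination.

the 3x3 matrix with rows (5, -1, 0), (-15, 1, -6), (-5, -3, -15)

Forward elimination:
R2 <- R2 - (-3)*R1:  [  0  -2  -6 ]
R3 <- R3 - (-1)*R1:  [   0   -4  -15 ]
R3 <- R3 - (2)*R2:  [  0   0  -3 ]
Upper-triangular form:
[ 5  -1   0 ]
[ 0  -2  -6 ]
[ 0   0  -3 ]
det(A) = (-1)^0 * (5) * (-2) * (-3) = 30  (0 row swaps -> sign +1)

det(A) = 30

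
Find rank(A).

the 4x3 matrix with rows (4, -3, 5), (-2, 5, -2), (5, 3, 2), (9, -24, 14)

Row reduction:
R2 <- R2 - (-1/2)*R1:  [   0  7/2  1/2 ]
R3 <- R3 - (5/4)*R1:  [     0   27/4  -17/4 ]
R4 <- R4 - (9/4)*R1:  [     0  -69/4   11/4 ]
R3 <- R3 - (27/14)*R2:  [      0       0  -73/14 ]
R4 <- R4 - (-69/14)*R2:  [     0      0  73/14 ]
R4 <- R4 - (-1)*R3:  [ 0  0  0 ]
Row echelon form:
[ 4   -3       5 ]
[ 0  7/2     1/2 ]
[ 0    0  -73/14 ]
[ 0    0       0 ]
Nonzero rows / pivot columns: 3

rank(A) = 3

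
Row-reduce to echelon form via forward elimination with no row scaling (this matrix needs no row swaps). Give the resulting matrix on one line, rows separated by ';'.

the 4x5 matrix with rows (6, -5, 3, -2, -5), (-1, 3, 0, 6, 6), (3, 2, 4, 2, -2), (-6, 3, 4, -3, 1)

Forward elimination:
R2 <- R2 - (-1/6)*R1:  [    0  13/6   1/2  17/3  31/6 ]
R3 <- R3 - (1/2)*R1:  [   0  9/2  5/2    3  1/2 ]
R4 <- R4 - (-1)*R1:  [  0  -2   7  -5  -4 ]
R3 <- R3 - (27/13)*R2:  [       0        0    19/13  -114/13  -133/13 ]
R4 <- R4 - (-12/13)*R2:  [     0      0  97/13   3/13  10/13 ]
R4 <- R4 - (97/19)*R3:  [  0   0   0  45  53 ]
Row echelon form:
[ 6    -5      3       -2       -5 ]
[ 0  13/6    1/2     17/3     31/6 ]
[ 0     0  19/13  -114/13  -133/13 ]
[ 0     0      0       45       53 ]

REF = [6 -5 3 -2 -5; 0 13/6 1/2 17/3 31/6; 0 0 19/13 -114/13 -133/13; 0 0 0 45 53]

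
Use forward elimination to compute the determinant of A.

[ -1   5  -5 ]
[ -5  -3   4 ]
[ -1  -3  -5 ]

Forward elimination:
R2 <- R2 - (5)*R1:  [   0  -28   29 ]
R3 <- R3 - (1)*R1:  [  0  -8   0 ]
R3 <- R3 - (2/7)*R2:  [     0      0  -58/7 ]
Upper-triangular form:
[ -1    5     -5 ]
[  0  -28     29 ]
[  0    0  -58/7 ]
det(A) = (-1)^0 * (-1) * (-28) * (-58/7) = -232  (0 row swaps -> sign +1)

det(A) = -232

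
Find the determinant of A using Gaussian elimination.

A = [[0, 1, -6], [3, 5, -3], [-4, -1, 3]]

det(A) = -99

Forward elimination:
R1 <-> R2   (pivot in column 1 was zero)
[  3   5  -3 ]
[  0   1  -6 ]
[ -4  -1   3 ]
R3 <- R3 - (-4/3)*R1:  [    0  17/3    -1 ]
R3 <- R3 - (17/3)*R2:  [  0   0  33 ]
Upper-triangular form:
[ 3  5  -3 ]
[ 0  1  -6 ]
[ 0  0  33 ]
det(A) = (-1)^1 * (3) * (1) * (33) = -99  (1 row swap -> sign -1)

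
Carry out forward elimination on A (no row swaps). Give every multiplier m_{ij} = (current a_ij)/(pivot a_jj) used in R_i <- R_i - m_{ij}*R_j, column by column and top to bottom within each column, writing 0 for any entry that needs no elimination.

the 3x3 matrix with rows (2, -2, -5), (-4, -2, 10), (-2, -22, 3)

multipliers: -2, -1, 4

Forward elimination:
R2 <- R2 - (-2)*R1:  [  0  -6   0 ]
R3 <- R3 - (-1)*R1:  [   0  -24   -2 ]
R3 <- R3 - (4)*R2:  [  0   0  -2 ]
Multipliers (in order of application): m_{21} = -2, m_{31} = -1, m_{32} = 4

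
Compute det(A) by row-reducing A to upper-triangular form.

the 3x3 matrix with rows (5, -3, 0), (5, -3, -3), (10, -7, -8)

det(A) = -15

Forward elimination:
R2 <- R2 - (1)*R1:  [  0   0  -3 ]
R3 <- R3 - (2)*R1:  [  0  -1  -8 ]
R2 <-> R3   (pivot in column 2 was zero)
[ 5  -3   0 ]
[ 0  -1  -8 ]
[ 0   0  -3 ]
Upper-triangular form:
[ 5  -3   0 ]
[ 0  -1  -8 ]
[ 0   0  -3 ]
det(A) = (-1)^1 * (5) * (-1) * (-3) = -15  (1 row swap -> sign -1)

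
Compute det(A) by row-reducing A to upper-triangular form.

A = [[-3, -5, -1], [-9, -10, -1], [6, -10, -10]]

Forward elimination:
R2 <- R2 - (3)*R1:  [ 0  5  2 ]
R3 <- R3 - (-2)*R1:  [   0  -20  -12 ]
R3 <- R3 - (-4)*R2:  [  0   0  -4 ]
Upper-triangular form:
[ -3  -5  -1 ]
[  0   5   2 ]
[  0   0  -4 ]
det(A) = (-1)^0 * (-3) * (5) * (-4) = 60  (0 row swaps -> sign +1)

det(A) = 60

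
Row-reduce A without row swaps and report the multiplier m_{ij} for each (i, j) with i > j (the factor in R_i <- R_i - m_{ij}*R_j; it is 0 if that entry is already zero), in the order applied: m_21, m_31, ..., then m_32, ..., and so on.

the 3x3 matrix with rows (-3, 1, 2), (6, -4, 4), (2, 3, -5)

multipliers: -2, -2/3, -11/6

Forward elimination:
R2 <- R2 - (-2)*R1:  [  0  -2   8 ]
R3 <- R3 - (-2/3)*R1:  [     0   11/3  -11/3 ]
R3 <- R3 - (-11/6)*R2:  [  0   0  11 ]
Multipliers (in order of application): m_{21} = -2, m_{31} = -2/3, m_{32} = -11/6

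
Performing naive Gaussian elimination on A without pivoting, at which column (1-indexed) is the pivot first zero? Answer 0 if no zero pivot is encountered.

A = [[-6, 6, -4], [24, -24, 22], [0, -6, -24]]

Naive forward elimination:
R2 <- R2 - (-4)*R1:  [ 0  0  6 ]
Matrix at this point:
[ -6   6   -4 ]
[  0   0    6 ]
[  0  -6  -24 ]
Pivot entry (2,2) is zero but row 3 has -6 in column 2 -> naive elimination stops; a row interchange (e.g. R2 <-> R3) would be required here.

first zero-pivot column = 2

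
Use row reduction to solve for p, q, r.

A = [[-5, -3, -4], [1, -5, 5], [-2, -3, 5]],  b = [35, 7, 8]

Forward elimination on [A|b]:
R2 <- R2 - (-1/5)*R1:  [     0  -28/5   21/5     14 ]
R3 <- R3 - (2/5)*R1:  [    0  -9/5  33/5    -6 ]
R3 <- R3 - (9/28)*R2:  [     0      0   21/4  -21/2 ]
Row echelon form:
[ -5     -3    -4  |     35 ]
[  0  -28/5  21/5  |     14 ]
[  0      0  21/4  |  -21/2 ]
Back-substitution:
r = (-21/2) / (21/4) = -2
q = (14 - (21/5)*(-2)) / (-28/5) = -4
p = (35 - (-3)*(-4) - (-4)*(-2)) / -5 = -3

(-3, -4, -2)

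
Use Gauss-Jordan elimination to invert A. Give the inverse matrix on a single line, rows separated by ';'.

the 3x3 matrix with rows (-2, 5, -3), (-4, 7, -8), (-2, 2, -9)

Gauss-Jordan on [A | I]:
R1 <- (1/-2)*R1:  [    1  -5/2   3/2  |  -1/2     0     0 ]
R2 <- R2 - (-4)*R1:  [  0  -3  -2  |  -2   1   0 ]
R3 <- R3 - (-2)*R1:  [  0  -3  -6  |  -1   0   1 ]
R2 <- (1/-3)*R2:  [    0     1   2/3  |   2/3  -1/3     0 ]
R1 <- R1 - (-5/2)*R2:  [    1     0  19/6  |   7/6  -5/6     0 ]
R3 <- R3 - (-3)*R2:  [  0   0  -4  |   1  -1   1 ]
R3 <- (1/-4)*R3:  [    0     0     1  |  -1/4   1/4  -1/4 ]
R1 <- R1 - (19/6)*R3:  [     1      0      0  |  47/24  -13/8  19/24 ]
R2 <- R2 - (2/3)*R3:  [    0     1     0  |   5/6  -1/2   1/6 ]
Right block of [I | A^{-1}] is the inverse:
[ 47/24  -13/8  19/24 ]
[   5/6   -1/2    1/6 ]
[  -1/4    1/4   -1/4 ]

inverse = [47/24 -13/8 19/24; 5/6 -1/2 1/6; -1/4 1/4 -1/4]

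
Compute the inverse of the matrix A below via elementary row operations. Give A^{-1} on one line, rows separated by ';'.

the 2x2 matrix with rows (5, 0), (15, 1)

Gauss-Jordan on [A | I]:
R1 <- (1/5)*R1:  [   1    0  |  1/5    0 ]
R2 <- R2 - (15)*R1:  [  0   1  |  -3   1 ]
Right block of [I | A^{-1}] is the inverse:
[ 1/5  0 ]
[  -3  1 ]

inverse = [1/5 0; -3 1]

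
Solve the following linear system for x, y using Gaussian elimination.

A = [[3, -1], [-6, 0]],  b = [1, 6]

(-1, -4)

Forward elimination on [A|b]:
R2 <- R2 - (-2)*R1:  [  0  -2   8 ]
Row echelon form:
[ 3  -1  |  1 ]
[ 0  -2  |  8 ]
Back-substitution:
y = (8) / -2 = -4
x = (1 - (-1)*(-4)) / 3 = -1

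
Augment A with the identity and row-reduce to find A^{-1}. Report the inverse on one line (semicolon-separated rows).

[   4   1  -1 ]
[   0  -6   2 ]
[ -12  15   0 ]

Gauss-Jordan on [A | I]:
R1 <- (1/4)*R1:  [    1   1/4  -1/4  |   1/4     0     0 ]
R3 <- R3 - (-12)*R1:  [  0  18  -3  |   3   0   1 ]
R2 <- (1/-6)*R2:  [    0     1  -1/3  |     0  -1/6     0 ]
R1 <- R1 - (1/4)*R2:  [    1     0  -1/6  |   1/4  1/24     0 ]
R3 <- R3 - (18)*R2:  [ 0  0  3  |  3  3  1 ]
R3 <- (1/3)*R3:  [   0    0    1  |    1    1  1/3 ]
R1 <- R1 - (-1/6)*R3:  [    1     0     0  |  5/12  5/24  1/18 ]
R2 <- R2 - (-1/3)*R3:  [   0    1    0  |  1/3  1/6  1/9 ]
Right block of [I | A^{-1}] is the inverse:
[ 5/12  5/24  1/18 ]
[  1/3   1/6   1/9 ]
[    1     1   1/3 ]

inverse = [5/12 5/24 1/18; 1/3 1/6 1/9; 1 1 1/3]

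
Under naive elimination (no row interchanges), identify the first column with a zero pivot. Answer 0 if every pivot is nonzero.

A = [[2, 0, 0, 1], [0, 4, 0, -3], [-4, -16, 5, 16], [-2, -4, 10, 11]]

Naive forward elimination:
R3 <- R3 - (-2)*R1:  [   0  -16    5   18 ]
R4 <- R4 - (-1)*R1:  [  0  -4  10  12 ]
R3 <- R3 - (-4)*R2:  [ 0  0  5  6 ]
R4 <- R4 - (-1)*R2:  [  0   0  10   9 ]
R4 <- R4 - (2)*R3:  [  0   0   0  -3 ]
All pivots nonzero; naive elimination completes without hitting a zero pivot.

first zero-pivot column = 0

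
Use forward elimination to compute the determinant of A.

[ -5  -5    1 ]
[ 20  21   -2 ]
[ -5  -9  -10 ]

Forward elimination:
R2 <- R2 - (-4)*R1:  [ 0  1  2 ]
R3 <- R3 - (1)*R1:  [   0   -4  -11 ]
R3 <- R3 - (-4)*R2:  [  0   0  -3 ]
Upper-triangular form:
[ -5  -5   1 ]
[  0   1   2 ]
[  0   0  -3 ]
det(A) = (-1)^0 * (-5) * (1) * (-3) = 15  (0 row swaps -> sign +1)

det(A) = 15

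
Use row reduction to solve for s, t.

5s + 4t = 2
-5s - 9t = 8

Forward elimination on [A|b]:
R2 <- R2 - (-1)*R1:  [  0  -5  10 ]
Row echelon form:
[ 5   4  |   2 ]
[ 0  -5  |  10 ]
Back-substitution:
t = (10) / -5 = -2
s = (2 - (4)*(-2)) / 5 = 2

(2, -2)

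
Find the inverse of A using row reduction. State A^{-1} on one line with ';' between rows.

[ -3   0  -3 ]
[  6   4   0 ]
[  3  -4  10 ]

inverse = [-10/3 -1 -1; 5 7/4 3/2; 3 1 1]

Gauss-Jordan on [A | I]:
R1 <- (1/-3)*R1:  [    1     0     1  |  -1/3     0     0 ]
R2 <- R2 - (6)*R1:  [  0   4  -6  |   2   1   0 ]
R3 <- R3 - (3)*R1:  [  0  -4   7  |   1   0   1 ]
R2 <- (1/4)*R2:  [    0     1  -3/2  |   1/2   1/4     0 ]
R3 <- R3 - (-4)*R2:  [ 0  0  1  |  3  1  1 ]
R1 <- R1 - (1)*R3:  [     1      0      0  |  -10/3     -1     -1 ]
R2 <- R2 - (-3/2)*R3:  [   0    1    0  |    5  7/4  3/2 ]
Right block of [I | A^{-1}] is the inverse:
[ -10/3   -1   -1 ]
[     5  7/4  3/2 ]
[     3    1    1 ]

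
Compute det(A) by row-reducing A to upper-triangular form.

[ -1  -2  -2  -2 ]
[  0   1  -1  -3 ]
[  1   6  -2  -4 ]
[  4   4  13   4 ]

det(A) = 6

Forward elimination:
R3 <- R3 - (-1)*R1:  [  0   4  -4  -6 ]
R4 <- R4 - (-4)*R1:  [  0  -4   5  -4 ]
R3 <- R3 - (4)*R2:  [ 0  0  0  6 ]
R4 <- R4 - (-4)*R2:  [   0    0    1  -16 ]
R3 <-> R4   (pivot in column 3 was zero)
[ -1  -2  -2   -2 ]
[  0   1  -1   -3 ]
[  0   0   1  -16 ]
[  0   0   0    6 ]
Upper-triangular form:
[ -1  -2  -2   -2 ]
[  0   1  -1   -3 ]
[  0   0   1  -16 ]
[  0   0   0    6 ]
det(A) = (-1)^1 * (-1) * (1) * (1) * (6) = 6  (1 row swap -> sign -1)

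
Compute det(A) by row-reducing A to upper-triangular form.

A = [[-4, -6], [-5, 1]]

Forward elimination:
R2 <- R2 - (5/4)*R1:  [    0  17/2 ]
Upper-triangular form:
[ -4    -6 ]
[  0  17/2 ]
det(A) = (-1)^0 * (-4) * (17/2) = -34  (0 row swaps -> sign +1)

det(A) = -34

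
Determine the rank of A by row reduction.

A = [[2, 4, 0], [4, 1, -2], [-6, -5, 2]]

rank(A) = 2

Row reduction:
R2 <- R2 - (2)*R1:  [  0  -7  -2 ]
R3 <- R3 - (-3)*R1:  [ 0  7  2 ]
R3 <- R3 - (-1)*R2:  [ 0  0  0 ]
Row echelon form:
[ 2   4   0 ]
[ 0  -7  -2 ]
[ 0   0   0 ]
Nonzero rows / pivot columns: 2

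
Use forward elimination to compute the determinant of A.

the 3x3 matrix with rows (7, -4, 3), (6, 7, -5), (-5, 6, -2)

Forward elimination:
R2 <- R2 - (6/7)*R1:  [     0   73/7  -53/7 ]
R3 <- R3 - (-5/7)*R1:  [    0  22/7   1/7 ]
R3 <- R3 - (22/73)*R2:  [      0       0  177/73 ]
Upper-triangular form:
[ 7    -4       3 ]
[ 0  73/7   -53/7 ]
[ 0     0  177/73 ]
det(A) = (-1)^0 * (7) * (73/7) * (177/73) = 177  (0 row swaps -> sign +1)

det(A) = 177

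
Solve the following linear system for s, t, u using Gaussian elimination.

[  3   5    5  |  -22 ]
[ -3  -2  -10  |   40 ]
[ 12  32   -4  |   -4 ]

Forward elimination on [A|b]:
R2 <- R2 - (-1)*R1:  [  0   3  -5  18 ]
R3 <- R3 - (4)*R1:  [   0   12  -24   84 ]
R3 <- R3 - (4)*R2:  [  0   0  -4  12 ]
Row echelon form:
[ 3  5   5  |  -22 ]
[ 0  3  -5  |   18 ]
[ 0  0  -4  |   12 ]
Back-substitution:
u = (12) / -4 = -3
t = (18 - (-5)*(-3)) / 3 = 1
s = (-22 - (5)*(1) - (5)*(-3)) / 3 = -4

(-4, 1, -3)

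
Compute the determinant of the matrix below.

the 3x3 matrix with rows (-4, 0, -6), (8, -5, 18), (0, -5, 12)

det(A) = 120

Forward elimination:
R2 <- R2 - (-2)*R1:  [  0  -5   6 ]
R3 <- R3 - (1)*R2:  [ 0  0  6 ]
Upper-triangular form:
[ -4   0  -6 ]
[  0  -5   6 ]
[  0   0   6 ]
det(A) = (-1)^0 * (-4) * (-5) * (6) = 120  (0 row swaps -> sign +1)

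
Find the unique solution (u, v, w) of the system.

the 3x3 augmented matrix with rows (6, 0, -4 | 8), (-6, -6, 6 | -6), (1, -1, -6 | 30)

(-2, -2, -5)

Forward elimination on [A|b]:
R2 <- R2 - (-1)*R1:  [  0  -6   2   2 ]
R3 <- R3 - (1/6)*R1:  [     0     -1  -16/3   86/3 ]
R3 <- R3 - (1/6)*R2:  [     0      0  -17/3   85/3 ]
Row echelon form:
[ 6   0     -4  |     8 ]
[ 0  -6      2  |     2 ]
[ 0   0  -17/3  |  85/3 ]
Back-substitution:
w = (85/3) / (-17/3) = -5
v = (2 - (2)*(-5)) / -6 = -2
u = (8 - (-4)*(-5)) / 6 = -2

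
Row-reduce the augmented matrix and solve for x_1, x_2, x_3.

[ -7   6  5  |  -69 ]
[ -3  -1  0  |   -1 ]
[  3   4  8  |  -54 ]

(2, -5, -5)

Forward elimination on [A|b]:
R2 <- R2 - (3/7)*R1:  [     0  -25/7  -15/7  200/7 ]
R3 <- R3 - (-3/7)*R1:  [      0    46/7    71/7  -585/7 ]
R3 <- R3 - (-46/25)*R2:  [    0     0  31/5   -31 ]
Row echelon form:
[ -7      6      5  |    -69 ]
[  0  -25/7  -15/7  |  200/7 ]
[  0      0   31/5  |    -31 ]
Back-substitution:
x_3 = (-31) / (31/5) = -5
x_2 = (200/7 - (-15/7)*(-5)) / (-25/7) = -5
x_1 = (-69 - (6)*(-5) - (5)*(-5)) / -7 = 2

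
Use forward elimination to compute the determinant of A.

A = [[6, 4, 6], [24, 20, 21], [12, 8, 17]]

Forward elimination:
R2 <- R2 - (4)*R1:  [  0   4  -3 ]
R3 <- R3 - (2)*R1:  [ 0  0  5 ]
Upper-triangular form:
[ 6  4   6 ]
[ 0  4  -3 ]
[ 0  0   5 ]
det(A) = (-1)^0 * (6) * (4) * (5) = 120  (0 row swaps -> sign +1)

det(A) = 120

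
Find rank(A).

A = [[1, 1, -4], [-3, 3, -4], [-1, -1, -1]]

rank(A) = 3

Row reduction:
R2 <- R2 - (-3)*R1:  [   0    6  -16 ]
R3 <- R3 - (-1)*R1:  [  0   0  -5 ]
Row echelon form:
[ 1  1   -4 ]
[ 0  6  -16 ]
[ 0  0   -5 ]
Nonzero rows / pivot columns: 3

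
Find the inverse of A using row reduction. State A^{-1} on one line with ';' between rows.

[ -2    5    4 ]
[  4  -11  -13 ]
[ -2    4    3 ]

inverse = [19/8 1/8 -21/8; 7/4 1/4 -5/4; -3/4 -1/4 1/4]

Gauss-Jordan on [A | I]:
R1 <- (1/-2)*R1:  [    1  -5/2    -2  |  -1/2     0     0 ]
R2 <- R2 - (4)*R1:  [  0  -1  -5  |   2   1   0 ]
R3 <- R3 - (-2)*R1:  [  0  -1  -1  |  -1   0   1 ]
R2 <- (1/-1)*R2:  [  0   1   5  |  -2  -1   0 ]
R1 <- R1 - (-5/2)*R2:  [     1      0   21/2  |  -11/2   -5/2      0 ]
R3 <- R3 - (-1)*R2:  [  0   0   4  |  -3  -1   1 ]
R3 <- (1/4)*R3:  [    0     0     1  |  -3/4  -1/4   1/4 ]
R1 <- R1 - (21/2)*R3:  [     1      0      0  |   19/8    1/8  -21/8 ]
R2 <- R2 - (5)*R3:  [    0     1     0  |   7/4   1/4  -5/4 ]
Right block of [I | A^{-1}] is the inverse:
[ 19/8   1/8  -21/8 ]
[  7/4   1/4   -5/4 ]
[ -3/4  -1/4    1/4 ]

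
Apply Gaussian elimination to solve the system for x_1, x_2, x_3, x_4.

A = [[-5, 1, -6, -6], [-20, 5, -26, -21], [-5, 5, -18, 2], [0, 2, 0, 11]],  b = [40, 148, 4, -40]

Forward elimination on [A|b]:
R2 <- R2 - (4)*R1:  [   0    1   -2    3  -12 ]
R3 <- R3 - (1)*R1:  [   0    4  -12    8  -36 ]
R3 <- R3 - (4)*R2:  [  0   0  -4  -4  12 ]
R4 <- R4 - (2)*R2:  [   0    0    4    5  -16 ]
R4 <- R4 - (-1)*R3:  [  0   0   0   1  -4 ]
Row echelon form:
[ -5  1  -6  -6  |   40 ]
[  0  1  -2   3  |  -12 ]
[  0  0  -4  -4  |   12 ]
[  0  0   0   1  |   -4 ]
Back-substitution:
x_4 = (-4) / 1 = -4
x_3 = (12 - (-4)*(-4)) / -4 = 1
x_2 = (-12 - (-2)*(1) - (3)*(-4)) / 1 = 2
x_1 = (40 - (1)*(2) - (-6)*(1) - (-6)*(-4)) / -5 = -4

(-4, 2, 1, -4)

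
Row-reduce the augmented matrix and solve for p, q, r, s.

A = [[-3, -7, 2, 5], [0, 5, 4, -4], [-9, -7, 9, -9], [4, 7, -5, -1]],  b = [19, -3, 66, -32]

Forward elimination on [A|b]:
R3 <- R3 - (3)*R1:  [   0   14    3  -24    9 ]
R4 <- R4 - (-4/3)*R1:  [     0   -7/3   -7/3   17/3  -20/3 ]
R3 <- R3 - (14/5)*R2:  [     0      0  -41/5  -64/5   87/5 ]
R4 <- R4 - (-7/15)*R2:  [       0        0    -7/15     19/5  -121/15 ]
R4 <- R4 - (7/123)*R3:  [         0          0          0    557/123  -1114/123 ]
Row echelon form:
[ -3  -7      2        5  |         19 ]
[  0   5      4       -4  |         -3 ]
[  0   0  -41/5    -64/5  |       87/5 ]
[  0   0      0  557/123  |  -1114/123 ]
Back-substitution:
s = (-1114/123) / (557/123) = -2
r = (87/5 - (-64/5)*(-2)) / (-41/5) = 1
q = (-3 - (4)*(1) - (-4)*(-2)) / 5 = -3
p = (19 - (-7)*(-3) - (2)*(1) - (5)*(-2)) / -3 = -2

(-2, -3, 1, -2)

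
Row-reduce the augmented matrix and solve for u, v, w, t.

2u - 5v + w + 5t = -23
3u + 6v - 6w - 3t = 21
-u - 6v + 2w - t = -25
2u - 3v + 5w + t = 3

(2, 5, 3, -1)

Forward elimination on [A|b]:
R2 <- R2 - (3/2)*R1:  [     0   27/2  -15/2  -21/2  111/2 ]
R3 <- R3 - (-1/2)*R1:  [     0  -17/2    5/2    3/2  -73/2 ]
R4 <- R4 - (1)*R1:  [  0   2   4  -4  26 ]
R3 <- R3 - (-17/27)*R2:  [     0      0  -20/9  -46/9  -14/9 ]
R4 <- R4 - (4/27)*R2:  [     0      0   46/9  -22/9  160/9 ]
R4 <- R4 - (-23/10)*R3:  [     0      0      0  -71/5   71/5 ]
Row echelon form:
[ 2    -5      1      5  |    -23 ]
[ 0  27/2  -15/2  -21/2  |  111/2 ]
[ 0     0  -20/9  -46/9  |  -14/9 ]
[ 0     0      0  -71/5  |   71/5 ]
Back-substitution:
t = (71/5) / (-71/5) = -1
w = (-14/9 - (-46/9)*(-1)) / (-20/9) = 3
v = (111/2 - (-15/2)*(3) - (-21/2)*(-1)) / (27/2) = 5
u = (-23 - (-5)*(5) - (1)*(3) - (5)*(-1)) / 2 = 2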